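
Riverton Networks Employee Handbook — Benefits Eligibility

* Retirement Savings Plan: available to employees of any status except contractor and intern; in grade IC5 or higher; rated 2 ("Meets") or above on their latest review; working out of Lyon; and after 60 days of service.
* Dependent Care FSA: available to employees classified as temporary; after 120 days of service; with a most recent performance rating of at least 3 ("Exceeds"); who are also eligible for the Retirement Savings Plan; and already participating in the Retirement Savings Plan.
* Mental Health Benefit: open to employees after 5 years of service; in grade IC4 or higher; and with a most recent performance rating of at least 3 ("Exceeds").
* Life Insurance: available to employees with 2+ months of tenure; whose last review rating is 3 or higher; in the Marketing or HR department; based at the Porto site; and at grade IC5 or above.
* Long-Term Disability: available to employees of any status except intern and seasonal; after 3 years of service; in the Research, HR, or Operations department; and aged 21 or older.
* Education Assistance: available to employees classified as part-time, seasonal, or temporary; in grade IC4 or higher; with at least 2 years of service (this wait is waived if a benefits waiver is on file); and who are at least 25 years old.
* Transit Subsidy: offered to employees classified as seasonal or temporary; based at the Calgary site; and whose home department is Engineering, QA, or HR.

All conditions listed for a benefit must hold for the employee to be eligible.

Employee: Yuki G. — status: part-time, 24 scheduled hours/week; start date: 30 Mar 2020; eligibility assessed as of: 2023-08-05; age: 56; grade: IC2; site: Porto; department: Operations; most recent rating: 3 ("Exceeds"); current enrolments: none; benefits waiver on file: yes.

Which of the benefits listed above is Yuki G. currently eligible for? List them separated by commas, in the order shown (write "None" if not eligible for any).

Long-Term Disability

Service from 30 Mar 2020 to 2023-08-05: 1223 days.
Retirement Savings Plan — status part-time ✓ (not excluded); grade IC2 < IC5 ✗ → not eligible.
Dependent Care FSA — status part-time ✗ (requires temporary) → not eligible.
Mental Health Benefit — service 1223 days < 5 years (≈1825 days) ✗ → not eligible.
Life Insurance — service 1223 days ≥ 2 months (≈60 days) ✓; rating 3 ≥ 3 ✓; dept Operations ✗ → not eligible.
Long-Term Disability — status part-time ✓ (not excluded); service 1223 days ≥ 3 years (≈1095 days) ✓; dept Operations ✓; age 56 ≥ 21 ✓ → eligible.
Education Assistance — status part-time ✓; grade IC2 < IC4 ✗ → not eligible.
Transit Subsidy — status part-time ✗ (requires seasonal or temporary) → not eligible.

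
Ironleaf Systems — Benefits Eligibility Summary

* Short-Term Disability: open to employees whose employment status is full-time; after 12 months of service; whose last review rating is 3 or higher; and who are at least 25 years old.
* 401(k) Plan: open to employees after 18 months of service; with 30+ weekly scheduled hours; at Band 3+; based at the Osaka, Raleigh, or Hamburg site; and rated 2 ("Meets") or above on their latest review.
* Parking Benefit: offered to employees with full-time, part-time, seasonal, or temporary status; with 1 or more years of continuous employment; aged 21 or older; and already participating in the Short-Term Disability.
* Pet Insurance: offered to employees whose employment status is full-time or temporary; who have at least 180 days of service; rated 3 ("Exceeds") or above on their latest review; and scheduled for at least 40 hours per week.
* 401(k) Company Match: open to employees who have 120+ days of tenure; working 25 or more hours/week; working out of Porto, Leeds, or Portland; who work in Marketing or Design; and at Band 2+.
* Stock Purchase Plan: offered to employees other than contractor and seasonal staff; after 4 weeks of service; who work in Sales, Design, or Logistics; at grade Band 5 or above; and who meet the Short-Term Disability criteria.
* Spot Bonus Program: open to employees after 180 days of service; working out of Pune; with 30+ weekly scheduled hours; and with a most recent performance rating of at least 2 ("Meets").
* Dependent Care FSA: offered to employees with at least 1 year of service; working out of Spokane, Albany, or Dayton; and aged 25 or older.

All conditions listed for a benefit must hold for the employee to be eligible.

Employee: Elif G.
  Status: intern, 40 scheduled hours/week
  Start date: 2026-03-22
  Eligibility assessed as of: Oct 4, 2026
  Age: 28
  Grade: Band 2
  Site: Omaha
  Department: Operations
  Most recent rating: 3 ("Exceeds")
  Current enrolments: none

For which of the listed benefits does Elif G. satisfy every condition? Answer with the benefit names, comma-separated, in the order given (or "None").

Service from 2026-03-22 to Oct 4, 2026: 196 days.
Short-Term Disability — status intern ✗ (requires full-time) → not eligible.
401(k) Plan — service 196 days < 18 months (≈540 days) ✗ → not eligible.
Parking Benefit — status intern ✗ (requires full-time, part-time, seasonal, or temporary) → not eligible.
Pet Insurance — status intern ✗ (requires full-time or temporary) → not eligible.
401(k) Company Match — service 196 days ≥ 120 days ✓; 40 hrs/wk ≥ 25 ✓; site Omaha ✗ (not Porto, Leeds, or Portland) → not eligible.
Stock Purchase Plan — status intern ✓ (not excluded); service 196 days ≥ 4 weeks (≈28 days) ✓; dept Operations ✗ → not eligible.
Spot Bonus Program — service 196 days ≥ 180 days ✓; site Omaha ✗ (not Pune) → not eligible.
Dependent Care FSA — service 196 days < 1 year (≈365 days) ✗ → not eligible.

None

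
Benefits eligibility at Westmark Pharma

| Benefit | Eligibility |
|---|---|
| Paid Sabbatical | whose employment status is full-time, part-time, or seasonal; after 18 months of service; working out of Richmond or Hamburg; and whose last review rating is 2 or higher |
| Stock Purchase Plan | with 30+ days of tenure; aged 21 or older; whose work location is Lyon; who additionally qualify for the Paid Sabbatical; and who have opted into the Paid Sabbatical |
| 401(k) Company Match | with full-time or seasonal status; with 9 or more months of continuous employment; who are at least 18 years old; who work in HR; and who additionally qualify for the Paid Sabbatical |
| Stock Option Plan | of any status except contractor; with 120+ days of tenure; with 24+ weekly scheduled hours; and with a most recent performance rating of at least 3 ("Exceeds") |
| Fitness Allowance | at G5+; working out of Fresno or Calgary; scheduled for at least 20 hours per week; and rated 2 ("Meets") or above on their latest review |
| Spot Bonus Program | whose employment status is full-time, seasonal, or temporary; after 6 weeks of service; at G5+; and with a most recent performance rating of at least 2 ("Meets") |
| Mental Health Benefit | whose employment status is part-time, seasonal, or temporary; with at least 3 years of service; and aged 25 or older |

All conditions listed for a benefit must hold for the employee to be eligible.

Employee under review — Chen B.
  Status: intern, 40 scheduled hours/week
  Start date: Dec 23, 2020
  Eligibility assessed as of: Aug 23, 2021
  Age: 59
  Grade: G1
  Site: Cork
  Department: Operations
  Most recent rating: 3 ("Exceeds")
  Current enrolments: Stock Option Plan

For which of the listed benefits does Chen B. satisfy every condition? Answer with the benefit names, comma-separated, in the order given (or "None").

Service from Dec 23, 2020 to Aug 23, 2021: 243 days.
Paid Sabbatical — status intern ✗ (requires full-time, part-time, or seasonal) → not eligible.
Stock Purchase Plan — service 243 days ≥ 30 days ✓; age 59 ≥ 21 ✓; site Cork ✗ (not Lyon) → not eligible.
401(k) Company Match — status intern ✗ (requires full-time or seasonal) → not eligible.
Stock Option Plan — status intern ✓ (not excluded); service 243 days ≥ 120 days ✓; 40 hrs/wk ≥ 24 ✓; rating 3 ≥ 3 ✓ → eligible.
Fitness Allowance — grade G1 < G5 ✗ → not eligible.
Spot Bonus Program — status intern ✗ (requires full-time, seasonal, or temporary) → not eligible.
Mental Health Benefit — status intern ✗ (requires part-time, seasonal, or temporary) → not eligible.

Stock Option Plan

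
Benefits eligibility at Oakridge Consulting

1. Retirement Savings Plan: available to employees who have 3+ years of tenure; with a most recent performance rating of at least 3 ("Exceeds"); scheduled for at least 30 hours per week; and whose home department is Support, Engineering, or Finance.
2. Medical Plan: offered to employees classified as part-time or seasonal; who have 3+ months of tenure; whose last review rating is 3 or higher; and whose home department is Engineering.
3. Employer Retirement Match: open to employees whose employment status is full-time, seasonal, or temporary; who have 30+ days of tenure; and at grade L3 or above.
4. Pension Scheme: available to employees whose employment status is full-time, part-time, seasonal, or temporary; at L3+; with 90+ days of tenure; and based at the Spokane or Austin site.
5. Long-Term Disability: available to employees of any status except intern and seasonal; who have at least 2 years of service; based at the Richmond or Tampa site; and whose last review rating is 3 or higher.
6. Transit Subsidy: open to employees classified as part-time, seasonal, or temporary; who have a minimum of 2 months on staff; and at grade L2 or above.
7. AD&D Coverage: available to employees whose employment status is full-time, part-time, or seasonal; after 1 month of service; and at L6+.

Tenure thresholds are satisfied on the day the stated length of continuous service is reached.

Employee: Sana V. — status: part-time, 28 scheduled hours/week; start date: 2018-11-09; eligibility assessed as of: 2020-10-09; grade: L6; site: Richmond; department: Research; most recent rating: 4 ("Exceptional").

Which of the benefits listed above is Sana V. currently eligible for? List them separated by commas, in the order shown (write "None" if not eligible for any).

Service from 2018-11-09 to 2020-10-09: 700 days.
Retirement Savings Plan — service 700 days < 3 years (≈1095 days) ✗ → not eligible.
Medical Plan — status part-time ✓; service 700 days ≥ 3 months (≈90 days) ✓; rating 4 ≥ 3 ✓; dept Research ✗ → not eligible.
Employer Retirement Match — status part-time ✗ (requires full-time, seasonal, or temporary) → not eligible.
Pension Scheme — status part-time ✓; grade L6 ≥ L3 ✓; service 700 days ≥ 90 days ✓; site Richmond ✗ (not Spokane or Austin) → not eligible.
Long-Term Disability — status part-time ✓ (not excluded); service 700 days < 2 years (≈730 days) ✗ → not eligible.
Transit Subsidy — status part-time ✓; service 700 days ≥ 2 months (≈60 days) ✓; grade L6 ≥ L2 ✓ → eligible.
AD&D Coverage — status part-time ✓; service 700 days ≥ 1 month (≈30 days) ✓; grade L6 ≥ L6 ✓ → eligible.

Transit Subsidy, AD&D Coverage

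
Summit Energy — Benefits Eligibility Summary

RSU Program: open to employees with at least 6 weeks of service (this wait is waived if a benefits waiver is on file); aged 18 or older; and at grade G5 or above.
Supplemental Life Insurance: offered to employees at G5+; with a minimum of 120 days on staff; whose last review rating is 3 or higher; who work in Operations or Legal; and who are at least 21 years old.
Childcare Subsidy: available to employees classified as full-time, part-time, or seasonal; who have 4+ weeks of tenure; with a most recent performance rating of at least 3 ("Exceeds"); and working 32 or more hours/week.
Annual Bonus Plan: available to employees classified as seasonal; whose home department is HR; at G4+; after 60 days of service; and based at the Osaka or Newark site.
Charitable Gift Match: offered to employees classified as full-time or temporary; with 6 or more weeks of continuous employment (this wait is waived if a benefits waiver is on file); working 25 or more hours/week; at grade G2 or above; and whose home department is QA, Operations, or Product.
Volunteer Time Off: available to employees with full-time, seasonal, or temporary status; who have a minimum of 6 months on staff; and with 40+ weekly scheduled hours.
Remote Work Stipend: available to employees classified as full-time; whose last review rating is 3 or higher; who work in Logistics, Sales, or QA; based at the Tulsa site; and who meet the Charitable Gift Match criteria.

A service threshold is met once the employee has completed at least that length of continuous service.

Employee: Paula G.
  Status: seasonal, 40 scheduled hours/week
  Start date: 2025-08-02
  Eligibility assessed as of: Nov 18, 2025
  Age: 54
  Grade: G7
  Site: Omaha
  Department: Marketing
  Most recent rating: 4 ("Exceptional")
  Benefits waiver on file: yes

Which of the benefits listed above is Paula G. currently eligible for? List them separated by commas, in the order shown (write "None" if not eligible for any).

RSU Program, Childcare Subsidy

Service from 2025-08-02 to Nov 18, 2025: 108 days.
RSU Program — benefits waiver on file ✓; age 54 ≥ 18 ✓; grade G7 ≥ G5 ✓ → eligible.
Supplemental Life Insurance — grade G7 ≥ G5 ✓; service 108 days < 120 days ✗ → not eligible.
Childcare Subsidy — status seasonal ✓; service 108 days ≥ 4 weeks (≈28 days) ✓; rating 4 ≥ 3 ✓; 40 hrs/wk ≥ 32 ✓ → eligible.
Annual Bonus Plan — status seasonal ✓; dept Marketing ✗ → not eligible.
Charitable Gift Match — status seasonal ✗ (requires full-time or temporary) → not eligible.
Volunteer Time Off — status seasonal ✓; service 108 days < 6 months (≈180 days) ✗ → not eligible.
Remote Work Stipend — status seasonal ✗ (requires full-time) → not eligible.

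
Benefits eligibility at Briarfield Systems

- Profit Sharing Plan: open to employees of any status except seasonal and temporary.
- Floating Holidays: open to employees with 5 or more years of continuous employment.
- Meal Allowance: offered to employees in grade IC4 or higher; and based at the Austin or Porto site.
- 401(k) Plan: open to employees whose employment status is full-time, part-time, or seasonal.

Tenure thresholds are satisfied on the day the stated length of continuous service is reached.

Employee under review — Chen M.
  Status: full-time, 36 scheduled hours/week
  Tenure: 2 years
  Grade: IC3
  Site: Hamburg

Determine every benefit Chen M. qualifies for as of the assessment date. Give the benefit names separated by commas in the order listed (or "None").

Profit Sharing Plan — status full-time ✓ (not excluded) → eligible.
Floating Holidays — service 2 years < 5 years ✗ → not eligible.
Meal Allowance — grade IC3 < IC4 ✗ → not eligible.
401(k) Plan — status full-time ✓ → eligible.

Profit Sharing Plan, 401(k) Plan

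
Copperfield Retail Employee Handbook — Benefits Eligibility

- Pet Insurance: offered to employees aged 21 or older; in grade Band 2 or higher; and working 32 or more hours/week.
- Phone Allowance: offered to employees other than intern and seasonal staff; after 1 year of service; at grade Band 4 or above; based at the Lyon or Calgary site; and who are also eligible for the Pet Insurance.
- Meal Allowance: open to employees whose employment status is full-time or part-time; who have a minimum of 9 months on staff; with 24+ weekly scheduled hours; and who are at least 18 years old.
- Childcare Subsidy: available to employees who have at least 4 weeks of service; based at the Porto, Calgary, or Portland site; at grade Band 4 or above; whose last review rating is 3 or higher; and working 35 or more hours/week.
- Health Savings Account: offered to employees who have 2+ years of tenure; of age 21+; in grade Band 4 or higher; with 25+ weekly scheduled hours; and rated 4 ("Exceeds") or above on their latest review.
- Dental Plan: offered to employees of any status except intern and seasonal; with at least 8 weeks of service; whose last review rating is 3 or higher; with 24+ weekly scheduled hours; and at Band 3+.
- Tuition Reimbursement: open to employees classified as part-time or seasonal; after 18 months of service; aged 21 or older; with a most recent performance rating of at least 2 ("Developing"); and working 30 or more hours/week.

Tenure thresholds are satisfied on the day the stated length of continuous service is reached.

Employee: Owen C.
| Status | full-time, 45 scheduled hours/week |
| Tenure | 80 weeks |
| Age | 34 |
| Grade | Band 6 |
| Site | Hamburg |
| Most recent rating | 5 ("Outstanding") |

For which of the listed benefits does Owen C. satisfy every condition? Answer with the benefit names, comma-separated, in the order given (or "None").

Pet Insurance, Meal Allowance, Dental Plan

Pet Insurance — age 34 ≥ 21 ✓; grade Band 6 ≥ Band 2 ✓; 45 hrs/wk ≥ 32 ✓ → eligible.
Phone Allowance — status full-time ✓ (not excluded); service 80 weeks ≥ 1 year (≈365 days) ✓; grade Band 6 ≥ Band 4 ✓; site Hamburg ✗ (not Lyon or Calgary) → not eligible.
Meal Allowance — status full-time ✓; service 80 weeks ≥ 9 months (≈270 days) ✓; 45 hrs/wk ≥ 24 ✓; age 34 ≥ 18 ✓ → eligible.
Childcare Subsidy — service 80 weeks ≥ 4 weeks ✓; site Hamburg ✗ (not Porto, Calgary, or Portland) → not eligible.
Health Savings Account — service 80 weeks < 2 years (≈730 days) ✗ → not eligible.
Dental Plan — status full-time ✓ (not excluded); service 80 weeks ≥ 8 weeks ✓; rating 5 ≥ 3 ✓; 45 hrs/wk ≥ 24 ✓; grade Band 6 ≥ Band 3 ✓ → eligible.
Tuition Reimbursement — status full-time ✗ (requires part-time or seasonal) → not eligible.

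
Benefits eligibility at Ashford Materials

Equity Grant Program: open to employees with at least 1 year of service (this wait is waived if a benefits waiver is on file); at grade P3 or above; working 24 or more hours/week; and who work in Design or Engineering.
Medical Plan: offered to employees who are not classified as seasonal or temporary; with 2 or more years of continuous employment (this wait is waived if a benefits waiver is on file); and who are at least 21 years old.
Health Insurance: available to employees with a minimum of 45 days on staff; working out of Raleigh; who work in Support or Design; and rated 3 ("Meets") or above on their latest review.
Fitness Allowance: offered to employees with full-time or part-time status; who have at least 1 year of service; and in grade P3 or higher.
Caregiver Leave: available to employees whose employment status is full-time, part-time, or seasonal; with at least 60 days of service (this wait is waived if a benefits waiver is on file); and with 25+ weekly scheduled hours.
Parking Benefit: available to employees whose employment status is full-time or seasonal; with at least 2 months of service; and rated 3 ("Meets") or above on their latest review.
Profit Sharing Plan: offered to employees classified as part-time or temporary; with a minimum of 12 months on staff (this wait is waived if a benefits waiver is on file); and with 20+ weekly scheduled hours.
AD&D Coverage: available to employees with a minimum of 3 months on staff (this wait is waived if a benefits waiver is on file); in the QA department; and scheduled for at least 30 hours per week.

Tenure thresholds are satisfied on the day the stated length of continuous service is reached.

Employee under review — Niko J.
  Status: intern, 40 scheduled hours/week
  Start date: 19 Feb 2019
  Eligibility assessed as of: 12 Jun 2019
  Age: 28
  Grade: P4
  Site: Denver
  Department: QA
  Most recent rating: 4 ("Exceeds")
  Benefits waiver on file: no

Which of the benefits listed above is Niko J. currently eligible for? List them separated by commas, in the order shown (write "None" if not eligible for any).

Service from 19 Feb 2019 to 12 Jun 2019: 113 days.
Equity Grant Program — no waiver, service 113 days < 1 year (≈365 days) ✗ → not eligible.
Medical Plan — status intern ✓ (not excluded); no waiver, service 113 days < 2 years (≈730 days) ✗ → not eligible.
Health Insurance — service 113 days ≥ 45 days ✓; site Denver ✗ (not Raleigh) → not eligible.
Fitness Allowance — status intern ✗ (requires full-time or part-time) → not eligible.
Caregiver Leave — status intern ✗ (requires full-time, part-time, or seasonal) → not eligible.
Parking Benefit — status intern ✗ (requires full-time or seasonal) → not eligible.
Profit Sharing Plan — status intern ✗ (requires part-time or temporary) → not eligible.
AD&D Coverage — no waiver, service 113 days ≥ 3 months (≈90 days) ✓; dept QA ✓; 40 hrs/wk ≥ 30 ✓ → eligible.

AD&D Coverage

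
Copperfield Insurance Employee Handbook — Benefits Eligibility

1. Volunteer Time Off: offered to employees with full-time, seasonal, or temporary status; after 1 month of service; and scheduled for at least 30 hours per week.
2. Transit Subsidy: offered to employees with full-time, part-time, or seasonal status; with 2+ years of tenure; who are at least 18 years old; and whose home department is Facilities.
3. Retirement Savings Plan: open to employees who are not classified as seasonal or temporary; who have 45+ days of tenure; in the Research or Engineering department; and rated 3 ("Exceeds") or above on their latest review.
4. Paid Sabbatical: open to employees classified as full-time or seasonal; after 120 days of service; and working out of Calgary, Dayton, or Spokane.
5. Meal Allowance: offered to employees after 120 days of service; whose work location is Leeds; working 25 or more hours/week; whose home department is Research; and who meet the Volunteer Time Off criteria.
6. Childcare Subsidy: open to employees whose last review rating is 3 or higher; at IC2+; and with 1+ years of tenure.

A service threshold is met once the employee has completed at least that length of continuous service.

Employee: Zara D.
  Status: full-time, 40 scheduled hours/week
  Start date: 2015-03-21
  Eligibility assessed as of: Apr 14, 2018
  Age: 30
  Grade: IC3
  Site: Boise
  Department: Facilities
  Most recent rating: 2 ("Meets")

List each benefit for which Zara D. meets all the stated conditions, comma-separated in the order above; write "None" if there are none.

Service from 2015-03-21 to Apr 14, 2018: 1120 days.
Volunteer Time Off — status full-time ✓; service 1120 days ≥ 1 month (≈30 days) ✓; 40 hrs/wk ≥ 30 ✓ → eligible.
Transit Subsidy — status full-time ✓; service 1120 days ≥ 2 years (≈730 days) ✓; age 30 ≥ 18 ✓; dept Facilities ✓ → eligible.
Retirement Savings Plan — status full-time ✓ (not excluded); service 1120 days ≥ 45 days ✓; dept Facilities ✗ → not eligible.
Paid Sabbatical — status full-time ✓; service 1120 days ≥ 120 days ✓; site Boise ✗ (not Calgary, Dayton, or Spokane) → not eligible.
Meal Allowance — service 1120 days ≥ 120 days ✓; site Boise ✗ (not Leeds) → not eligible.
Childcare Subsidy — rating 2 < 3 ✗ → not eligible.

Volunteer Time Off, Transit Subsidy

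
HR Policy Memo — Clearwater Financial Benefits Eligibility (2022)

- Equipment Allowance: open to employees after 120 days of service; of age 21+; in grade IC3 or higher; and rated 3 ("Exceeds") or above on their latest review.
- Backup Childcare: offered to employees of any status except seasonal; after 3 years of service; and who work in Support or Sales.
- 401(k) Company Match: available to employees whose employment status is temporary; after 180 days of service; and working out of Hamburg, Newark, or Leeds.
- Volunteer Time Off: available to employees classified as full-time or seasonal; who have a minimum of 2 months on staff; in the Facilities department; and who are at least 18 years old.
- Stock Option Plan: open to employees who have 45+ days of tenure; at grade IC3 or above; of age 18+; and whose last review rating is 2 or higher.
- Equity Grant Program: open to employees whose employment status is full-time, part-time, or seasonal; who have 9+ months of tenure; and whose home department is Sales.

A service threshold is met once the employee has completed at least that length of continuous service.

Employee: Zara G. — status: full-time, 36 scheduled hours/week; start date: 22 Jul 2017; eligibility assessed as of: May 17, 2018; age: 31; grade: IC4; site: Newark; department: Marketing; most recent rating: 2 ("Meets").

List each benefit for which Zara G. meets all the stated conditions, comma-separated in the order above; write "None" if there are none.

Service from 22 Jul 2017 to May 17, 2018: 299 days.
Equipment Allowance — service 299 days ≥ 120 days ✓; age 31 ≥ 21 ✓; grade IC4 ≥ IC3 ✓; rating 2 < 3 ✗ → not eligible.
Backup Childcare — status full-time ✓ (not excluded); service 299 days < 3 years (≈1095 days) ✗ → not eligible.
401(k) Company Match — status full-time ✗ (requires temporary) → not eligible.
Volunteer Time Off — status full-time ✓; service 299 days ≥ 2 months (≈60 days) ✓; dept Marketing ✗ → not eligible.
Stock Option Plan — service 299 days ≥ 45 days ✓; grade IC4 ≥ IC3 ✓; age 31 ≥ 18 ✓; rating 2 ≥ 2 ✓ → eligible.
Equity Grant Program — status full-time ✓; service 299 days ≥ 9 months (≈270 days) ✓; dept Marketing ✗ → not eligible.

Stock Option Plan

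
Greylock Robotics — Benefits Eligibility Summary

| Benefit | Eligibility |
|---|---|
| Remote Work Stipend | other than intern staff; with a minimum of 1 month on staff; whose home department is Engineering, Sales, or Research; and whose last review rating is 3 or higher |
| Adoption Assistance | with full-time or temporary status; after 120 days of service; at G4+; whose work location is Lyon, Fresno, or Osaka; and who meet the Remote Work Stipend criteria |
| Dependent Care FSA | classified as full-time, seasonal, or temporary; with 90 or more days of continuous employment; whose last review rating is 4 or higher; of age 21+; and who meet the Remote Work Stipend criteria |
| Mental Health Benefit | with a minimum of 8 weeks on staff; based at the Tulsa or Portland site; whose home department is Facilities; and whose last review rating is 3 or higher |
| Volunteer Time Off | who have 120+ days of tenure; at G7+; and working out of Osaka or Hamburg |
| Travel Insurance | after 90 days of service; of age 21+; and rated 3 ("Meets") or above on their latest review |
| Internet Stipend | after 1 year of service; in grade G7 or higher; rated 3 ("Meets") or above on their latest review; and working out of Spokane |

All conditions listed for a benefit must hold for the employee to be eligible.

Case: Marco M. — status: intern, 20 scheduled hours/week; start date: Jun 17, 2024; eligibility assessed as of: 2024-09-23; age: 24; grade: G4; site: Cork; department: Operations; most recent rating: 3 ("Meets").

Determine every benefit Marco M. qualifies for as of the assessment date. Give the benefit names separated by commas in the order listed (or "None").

Travel Insurance

Service from Jun 17, 2024 to 2024-09-23: 98 days.
Remote Work Stipend — status intern ✗ (excluded) → not eligible.
Adoption Assistance — status intern ✗ (requires full-time or temporary) → not eligible.
Dependent Care FSA — status intern ✗ (requires full-time, seasonal, or temporary) → not eligible.
Mental Health Benefit — service 98 days ≥ 8 weeks (≈56 days) ✓; site Cork ✗ (not Tulsa or Portland) → not eligible.
Volunteer Time Off — service 98 days < 120 days ✗ → not eligible.
Travel Insurance — service 98 days ≥ 90 days ✓; age 24 ≥ 21 ✓; rating 3 ≥ 3 ✓ → eligible.
Internet Stipend — service 98 days < 1 year (≈365 days) ✗ → not eligible.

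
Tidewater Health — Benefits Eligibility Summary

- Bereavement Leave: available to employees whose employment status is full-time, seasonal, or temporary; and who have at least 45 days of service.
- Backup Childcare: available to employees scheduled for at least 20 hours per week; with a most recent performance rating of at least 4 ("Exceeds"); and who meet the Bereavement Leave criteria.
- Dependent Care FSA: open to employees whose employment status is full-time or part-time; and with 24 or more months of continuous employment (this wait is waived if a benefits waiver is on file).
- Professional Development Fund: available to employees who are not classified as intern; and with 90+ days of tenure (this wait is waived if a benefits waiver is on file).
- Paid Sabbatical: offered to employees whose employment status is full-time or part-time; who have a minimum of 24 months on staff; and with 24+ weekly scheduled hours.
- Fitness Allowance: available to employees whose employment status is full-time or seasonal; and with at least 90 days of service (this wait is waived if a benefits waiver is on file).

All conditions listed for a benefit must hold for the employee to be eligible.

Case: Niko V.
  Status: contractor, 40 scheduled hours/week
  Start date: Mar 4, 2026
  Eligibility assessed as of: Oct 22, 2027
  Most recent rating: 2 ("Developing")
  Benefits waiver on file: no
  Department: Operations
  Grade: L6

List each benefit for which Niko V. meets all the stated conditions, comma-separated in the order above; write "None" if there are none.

Professional Development Fund

Service from Mar 4, 2026 to Oct 22, 2027: 597 days.
Bereavement Leave — status contractor ✗ (requires full-time, seasonal, or temporary) → not eligible.
Backup Childcare — 40 hrs/wk ≥ 20 ✓; rating 2 < 4 ✗ → not eligible.
Dependent Care FSA — status contractor ✗ (requires full-time or part-time) → not eligible.
Professional Development Fund — status contractor ✓ (not excluded); no waiver, service 597 days ≥ 90 days ✓ → eligible.
Paid Sabbatical — status contractor ✗ (requires full-time or part-time) → not eligible.
Fitness Allowance — status contractor ✗ (requires full-time or seasonal) → not eligible.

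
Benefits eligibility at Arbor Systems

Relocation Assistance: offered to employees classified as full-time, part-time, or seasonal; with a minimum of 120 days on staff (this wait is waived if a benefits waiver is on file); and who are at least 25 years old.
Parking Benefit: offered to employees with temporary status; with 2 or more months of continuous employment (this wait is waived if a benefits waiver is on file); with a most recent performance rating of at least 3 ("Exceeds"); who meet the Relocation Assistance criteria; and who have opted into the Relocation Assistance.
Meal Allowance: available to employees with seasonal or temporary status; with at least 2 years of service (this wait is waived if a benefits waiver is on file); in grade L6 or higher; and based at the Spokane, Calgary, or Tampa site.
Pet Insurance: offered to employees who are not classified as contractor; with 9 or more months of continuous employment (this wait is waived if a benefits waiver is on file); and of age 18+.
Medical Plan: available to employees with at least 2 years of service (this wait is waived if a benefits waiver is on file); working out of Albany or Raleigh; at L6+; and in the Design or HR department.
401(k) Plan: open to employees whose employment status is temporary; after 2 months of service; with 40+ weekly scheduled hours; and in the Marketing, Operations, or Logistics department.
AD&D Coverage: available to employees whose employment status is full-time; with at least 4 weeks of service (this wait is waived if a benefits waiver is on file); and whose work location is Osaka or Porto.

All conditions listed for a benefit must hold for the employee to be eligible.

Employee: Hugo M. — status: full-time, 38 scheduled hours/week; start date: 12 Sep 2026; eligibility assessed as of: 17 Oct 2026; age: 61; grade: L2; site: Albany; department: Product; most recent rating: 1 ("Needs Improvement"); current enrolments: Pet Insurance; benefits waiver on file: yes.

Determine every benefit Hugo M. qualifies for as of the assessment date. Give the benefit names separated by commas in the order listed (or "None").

Relocation Assistance, Pet Insurance

Service from 12 Sep 2026 to 17 Oct 2026: 35 days.
Relocation Assistance — status full-time ✓; benefits waiver on file ✓; age 61 ≥ 25 ✓ → eligible.
Parking Benefit — status full-time ✗ (requires temporary) → not eligible.
Meal Allowance — status full-time ✗ (requires seasonal or temporary) → not eligible.
Pet Insurance — status full-time ✓ (not excluded); benefits waiver on file ✓; age 61 ≥ 18 ✓ → eligible.
Medical Plan — benefits waiver on file ✓; site Albany ✓; grade L2 < L6 ✗ → not eligible.
401(k) Plan — status full-time ✗ (requires temporary) → not eligible.
AD&D Coverage — status full-time ✓; benefits waiver on file ✓; site Albany ✗ (not Osaka or Porto) → not eligible.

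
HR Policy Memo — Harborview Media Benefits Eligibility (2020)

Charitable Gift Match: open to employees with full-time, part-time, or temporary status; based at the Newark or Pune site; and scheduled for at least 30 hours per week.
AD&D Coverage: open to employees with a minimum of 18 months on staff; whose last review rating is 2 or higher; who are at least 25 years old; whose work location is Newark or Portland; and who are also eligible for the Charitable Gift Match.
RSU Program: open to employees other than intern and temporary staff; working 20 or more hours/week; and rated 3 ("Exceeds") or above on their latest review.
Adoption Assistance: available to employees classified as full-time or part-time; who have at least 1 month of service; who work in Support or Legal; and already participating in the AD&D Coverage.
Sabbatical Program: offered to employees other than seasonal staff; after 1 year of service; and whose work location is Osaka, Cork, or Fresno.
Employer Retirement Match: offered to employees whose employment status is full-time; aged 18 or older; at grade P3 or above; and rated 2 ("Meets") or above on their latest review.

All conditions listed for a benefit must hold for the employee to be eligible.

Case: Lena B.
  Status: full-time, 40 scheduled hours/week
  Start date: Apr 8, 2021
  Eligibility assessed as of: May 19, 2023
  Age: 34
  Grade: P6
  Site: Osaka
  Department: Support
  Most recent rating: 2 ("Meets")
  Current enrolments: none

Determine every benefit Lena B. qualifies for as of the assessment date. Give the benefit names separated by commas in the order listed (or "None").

Service from Apr 8, 2021 to May 19, 2023: 771 days.
Charitable Gift Match — status full-time ✓; site Osaka ✗ (not Newark or Pune) → not eligible.
AD&D Coverage — service 771 days ≥ 18 months (≈540 days) ✓; rating 2 ≥ 2 ✓; age 34 ≥ 25 ✓; site Osaka ✗ (not Newark or Portland) → not eligible.
RSU Program — status full-time ✓ (not excluded); 40 hrs/wk ≥ 20 ✓; rating 2 < 3 ✗ → not eligible.
Adoption Assistance — status full-time ✓; service 771 days ≥ 1 month (≈30 days) ✓; dept Support ✓; not enrolled in AD&D Coverage ✗ → not eligible.
Sabbatical Program — status full-time ✓ (not excluded); service 771 days ≥ 1 year (≈365 days) ✓; site Osaka ✓ → eligible.
Employer Retirement Match — status full-time ✓; age 34 ≥ 18 ✓; grade P6 ≥ P3 ✓; rating 2 ≥ 2 ✓ → eligible.

Sabbatical Program, Employer Retirement Match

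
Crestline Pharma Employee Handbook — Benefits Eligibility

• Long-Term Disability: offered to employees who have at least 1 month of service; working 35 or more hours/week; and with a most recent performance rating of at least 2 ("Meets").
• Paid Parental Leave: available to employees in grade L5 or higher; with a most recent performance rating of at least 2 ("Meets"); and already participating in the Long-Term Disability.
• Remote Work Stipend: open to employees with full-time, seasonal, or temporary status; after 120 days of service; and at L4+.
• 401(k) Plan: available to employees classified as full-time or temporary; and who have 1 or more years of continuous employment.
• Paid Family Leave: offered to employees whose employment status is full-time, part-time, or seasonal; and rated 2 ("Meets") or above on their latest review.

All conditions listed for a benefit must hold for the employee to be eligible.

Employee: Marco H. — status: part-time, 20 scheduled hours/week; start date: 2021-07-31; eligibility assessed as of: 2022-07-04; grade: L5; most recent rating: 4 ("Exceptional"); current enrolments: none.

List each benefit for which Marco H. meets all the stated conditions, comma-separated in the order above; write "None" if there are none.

Service from 2021-07-31 to 2022-07-04: 338 days.
Long-Term Disability — service 338 days ≥ 1 month (≈30 days) ✓; 20 hrs/wk < 35 ✗ → not eligible.
Paid Parental Leave — grade L5 ≥ L5 ✓; rating 4 ≥ 2 ✓; not enrolled in Long-Term Disability ✗ → not eligible.
Remote Work Stipend — status part-time ✗ (requires full-time, seasonal, or temporary) → not eligible.
401(k) Plan — status part-time ✗ (requires full-time or temporary) → not eligible.
Paid Family Leave — status part-time ✓; rating 4 ≥ 2 ✓ → eligible.

Paid Family Leave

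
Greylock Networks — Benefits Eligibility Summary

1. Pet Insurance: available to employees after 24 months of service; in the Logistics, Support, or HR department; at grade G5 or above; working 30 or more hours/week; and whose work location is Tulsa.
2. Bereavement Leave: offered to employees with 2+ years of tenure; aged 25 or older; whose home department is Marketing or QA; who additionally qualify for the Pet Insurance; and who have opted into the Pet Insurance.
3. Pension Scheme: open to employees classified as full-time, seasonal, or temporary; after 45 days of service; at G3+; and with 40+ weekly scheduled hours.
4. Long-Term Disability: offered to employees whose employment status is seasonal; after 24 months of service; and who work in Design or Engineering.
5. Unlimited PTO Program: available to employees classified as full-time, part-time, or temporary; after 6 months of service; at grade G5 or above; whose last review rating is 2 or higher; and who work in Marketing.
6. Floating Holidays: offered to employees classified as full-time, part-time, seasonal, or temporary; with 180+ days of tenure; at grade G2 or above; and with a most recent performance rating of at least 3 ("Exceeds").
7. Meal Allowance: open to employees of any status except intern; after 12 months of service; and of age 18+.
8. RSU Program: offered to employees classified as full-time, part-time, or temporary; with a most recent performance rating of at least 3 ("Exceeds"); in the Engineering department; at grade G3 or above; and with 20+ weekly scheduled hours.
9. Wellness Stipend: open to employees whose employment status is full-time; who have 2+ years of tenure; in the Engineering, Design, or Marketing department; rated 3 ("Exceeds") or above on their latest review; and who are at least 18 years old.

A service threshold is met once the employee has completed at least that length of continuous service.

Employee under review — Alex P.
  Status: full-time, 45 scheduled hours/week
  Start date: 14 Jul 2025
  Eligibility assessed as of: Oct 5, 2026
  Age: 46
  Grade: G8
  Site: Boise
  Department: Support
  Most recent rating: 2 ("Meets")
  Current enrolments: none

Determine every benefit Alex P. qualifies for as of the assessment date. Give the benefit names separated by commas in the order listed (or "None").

Pension Scheme, Meal Allowance

Service from 14 Jul 2025 to Oct 5, 2026: 448 days.
Pet Insurance — service 448 days < 24 months (≈720 days) ✗ → not eligible.
Bereavement Leave — service 448 days < 2 years (≈730 days) ✗ → not eligible.
Pension Scheme — status full-time ✓; service 448 days ≥ 45 days ✓; grade G8 ≥ G3 ✓; 45 hrs/wk ≥ 40 ✓ → eligible.
Long-Term Disability — status full-time ✗ (requires seasonal) → not eligible.
Unlimited PTO Program — status full-time ✓; service 448 days ≥ 6 months (≈180 days) ✓; grade G8 ≥ G5 ✓; rating 2 ≥ 2 ✓; dept Support ✗ → not eligible.
Floating Holidays — status full-time ✓; service 448 days ≥ 180 days ✓; grade G8 ≥ G2 ✓; rating 2 < 3 ✗ → not eligible.
Meal Allowance — status full-time ✓ (not excluded); service 448 days ≥ 12 months (≈360 days) ✓; age 46 ≥ 18 ✓ → eligible.
RSU Program — status full-time ✓; rating 2 < 3 ✗ → not eligible.
Wellness Stipend — status full-time ✓; service 448 days < 2 years (≈730 days) ✗ → not eligible.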